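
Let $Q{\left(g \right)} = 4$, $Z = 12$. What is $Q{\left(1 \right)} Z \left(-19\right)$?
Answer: $-912$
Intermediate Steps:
$Q{\left(1 \right)} Z \left(-19\right) = 4 \cdot 12 \left(-19\right) = 48 \left(-19\right) = -912$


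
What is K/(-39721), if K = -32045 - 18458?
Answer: 50503/39721 ≈ 1.2714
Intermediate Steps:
K = -50503
K/(-39721) = -50503/(-39721) = -50503*(-1/39721) = 50503/39721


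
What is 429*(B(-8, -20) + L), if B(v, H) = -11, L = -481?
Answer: -211068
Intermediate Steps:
429*(B(-8, -20) + L) = 429*(-11 - 481) = 429*(-492) = -211068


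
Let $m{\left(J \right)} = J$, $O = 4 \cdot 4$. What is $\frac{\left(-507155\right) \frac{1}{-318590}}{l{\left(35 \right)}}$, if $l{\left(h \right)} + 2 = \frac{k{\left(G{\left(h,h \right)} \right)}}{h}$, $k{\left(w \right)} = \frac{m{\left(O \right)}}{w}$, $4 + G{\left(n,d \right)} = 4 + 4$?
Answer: $- \frac{322735}{382308} \approx -0.84418$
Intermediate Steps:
$G{\left(n,d \right)} = 4$ ($G{\left(n,d \right)} = -4 + \left(4 + 4\right) = -4 + 8 = 4$)
$O = 16$
$k{\left(w \right)} = \frac{16}{w}$
$l{\left(h \right)} = -2 + \frac{4}{h}$ ($l{\left(h \right)} = -2 + \frac{16 \cdot \frac{1}{4}}{h} = -2 + \frac{4}{h}$)
$\frac{\left(-507155\right) \frac{1}{-318590}}{l{\left(35 \right)}} = \frac{\left(-507155\right) \frac{1}{-318590}}{-2 + \frac{4}{35}} = \frac{\left(-507155\right) \left(- \frac{1}{318590}\right)}{-2 + 4 \cdot \frac{1}{35}} = \frac{101431}{63718 \left(-2 + \frac{4}{35}\right)} = \frac{101431}{63718 \left(- \frac{66}{35}\right)} = \frac{101431}{63718} \left(- \frac{35}{66}\right) = - \frac{322735}{382308}$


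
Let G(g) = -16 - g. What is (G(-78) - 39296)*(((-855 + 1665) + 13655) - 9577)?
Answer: -191775792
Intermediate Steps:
(G(-78) - 39296)*(((-855 + 1665) + 13655) - 9577) = ((-16 - 1*(-78)) - 39296)*(((-855 + 1665) + 13655) - 9577) = ((-16 + 78) - 39296)*((810 + 13655) - 9577) = (62 - 39296)*(14465 - 9577) = -39234*4888 = -191775792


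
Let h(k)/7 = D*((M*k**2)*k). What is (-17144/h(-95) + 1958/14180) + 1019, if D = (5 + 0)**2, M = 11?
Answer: 2385123190264567/2340333668750 ≈ 1019.1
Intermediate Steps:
D = 25 (D = 5**2 = 25)
h(k) = 1925*k**3 (h(k) = 7*(25*((11*k**2)*k)) = 7*(25*(11*k**3)) = 7*(275*k**3) = 1925*k**3)
(-17144/h(-95) + 1958/14180) + 1019 = (-17144/(1925*(-95)**3) + 1958/14180) + 1019 = (-17144/(1925*(-857375)) + 1958*(1/14180)) + 1019 = (-17144/(-1650446875) + 979/7090) + 1019 = (-17144*(-1/1650446875) + 979/7090) + 1019 = (17144/1650446875 + 979/7090) + 1019 = 323181808317/2340333668750 + 1019 = 2385123190264567/2340333668750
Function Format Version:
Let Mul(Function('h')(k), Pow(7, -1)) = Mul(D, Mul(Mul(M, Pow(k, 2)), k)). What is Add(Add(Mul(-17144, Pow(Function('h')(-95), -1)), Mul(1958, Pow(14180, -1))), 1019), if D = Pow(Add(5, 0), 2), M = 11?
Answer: Rational(2385123190264567, 2340333668750) ≈ 1019.1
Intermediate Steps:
D = 25 (D = Pow(5, 2) = 25)
Function('h')(k) = Mul(1925, Pow(k, 3)) (Function('h')(k) = Mul(7, Mul(25, Mul(Mul(11, Pow(k, 2)), k))) = Mul(7, Mul(25, Mul(11, Pow(k, 3)))) = Mul(7, Mul(275, Pow(k, 3))) = Mul(1925, Pow(k, 3)))
Add(Add(Mul(-17144, Pow(Function('h')(-95), -1)), Mul(1958, Pow(14180, -1))), 1019) = Add(Add(Mul(-17144, Pow(Mul(1925, Pow(-95, 3)), -1)), Mul(1958, Pow(14180, -1))), 1019) = Add(Add(Mul(-17144, Pow(Mul(1925, -857375), -1)), Mul(1958, Rational(1, 14180))), 1019) = Add(Add(Mul(-17144, Pow(-1650446875, -1)), Rational(979, 7090)), 1019) = Add(Add(Mul(-17144, Rational(-1, 1650446875)), Rational(979, 7090)), 1019) = Add(Add(Rational(17144, 1650446875), Rational(979, 7090)), 1019) = Add(Rational(323181808317, 2340333668750), 1019) = Rational(2385123190264567, 2340333668750)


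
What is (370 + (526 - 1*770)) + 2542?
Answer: 2668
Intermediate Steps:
(370 + (526 - 1*770)) + 2542 = (370 + (526 - 770)) + 2542 = (370 - 244) + 2542 = 126 + 2542 = 2668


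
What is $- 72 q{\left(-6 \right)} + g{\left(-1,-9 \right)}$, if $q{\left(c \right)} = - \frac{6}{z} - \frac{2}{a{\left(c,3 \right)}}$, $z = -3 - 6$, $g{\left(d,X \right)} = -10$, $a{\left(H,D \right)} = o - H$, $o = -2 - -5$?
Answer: $-42$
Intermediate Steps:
$o = 3$ ($o = -2 + 5 = 3$)
$a{\left(H,D \right)} = 3 - H$
$z = -9$ ($z = -3 - 6 = -9$)
$q{\left(c \right)} = \frac{2}{3} - \frac{2}{3 - c}$ ($q{\left(c \right)} = - \frac{6}{-9} - \frac{2}{3 - c} = \left(-6\right) \left(- \frac{1}{9}\right) - \frac{2}{3 - c} = \frac{2}{3} - \frac{2}{3 - c}$)
$- 72 q{\left(-6 \right)} + g{\left(-1,-9 \right)} = - 72 \cdot \frac{2}{3} \left(-6\right) \frac{1}{-3 - 6} - 10 = - 72 \cdot \frac{2}{3} \left(-6\right) \frac{1}{-9} - 10 = - 72 \cdot \frac{2}{3} \left(-6\right) \left(- \frac{1}{9}\right) - 10 = \left(-72\right) \frac{4}{9} - 10 = -32 - 10 = -42$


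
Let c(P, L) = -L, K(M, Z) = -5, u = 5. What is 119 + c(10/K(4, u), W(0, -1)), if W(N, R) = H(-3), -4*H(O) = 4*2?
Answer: 121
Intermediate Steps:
H(O) = -2
W(N, R) = -2
119 + c(10/K(4, u), W(0, -1)) = 119 - 1*(-2) = 119 + 2 = 121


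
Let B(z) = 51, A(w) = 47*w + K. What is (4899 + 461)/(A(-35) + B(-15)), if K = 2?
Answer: -670/199 ≈ -3.3668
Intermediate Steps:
A(w) = 2 + 47*w (A(w) = 47*w + 2 = 2 + 47*w)
(4899 + 461)/(A(-35) + B(-15)) = (4899 + 461)/((2 + 47*(-35)) + 51) = 5360/((2 - 1645) + 51) = 5360/(-1643 + 51) = 5360/(-1592) = 5360*(-1/1592) = -670/199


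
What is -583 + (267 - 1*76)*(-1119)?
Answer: -214312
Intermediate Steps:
-583 + (267 - 1*76)*(-1119) = -583 + (267 - 76)*(-1119) = -583 + 191*(-1119) = -583 - 213729 = -214312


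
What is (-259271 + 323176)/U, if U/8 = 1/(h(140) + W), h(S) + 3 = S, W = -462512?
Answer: -29548074375/8 ≈ -3.6935e+9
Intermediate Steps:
h(S) = -3 + S
U = -8/462375 (U = 8/((-3 + 140) - 462512) = 8/(137 - 462512) = 8/(-462375) = 8*(-1/462375) = -8/462375 ≈ -1.7302e-5)
(-259271 + 323176)/U = (-259271 + 323176)/(-8/462375) = 63905*(-462375/8) = -29548074375/8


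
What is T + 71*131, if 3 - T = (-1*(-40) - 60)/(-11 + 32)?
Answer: 195404/21 ≈ 9305.0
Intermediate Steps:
T = 83/21 (T = 3 - (-1*(-40) - 60)/(-11 + 32) = 3 - (40 - 60)/21 = 3 - (-20)/21 = 3 - 1*(-20/21) = 3 + 20/21 = 83/21 ≈ 3.9524)
T + 71*131 = 83/21 + 71*131 = 83/21 + 9301 = 195404/21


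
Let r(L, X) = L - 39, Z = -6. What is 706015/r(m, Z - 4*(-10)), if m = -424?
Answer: -706015/463 ≈ -1524.9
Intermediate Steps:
r(L, X) = -39 + L
706015/r(m, Z - 4*(-10)) = 706015/(-39 - 424) = 706015/(-463) = 706015*(-1/463) = -706015/463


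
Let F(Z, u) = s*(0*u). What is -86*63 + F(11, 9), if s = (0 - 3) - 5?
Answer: -5418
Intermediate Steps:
s = -8 (s = -3 - 5 = -8)
F(Z, u) = 0 (F(Z, u) = -0*u = -8*0 = 0)
-86*63 + F(11, 9) = -86*63 + 0 = -5418 + 0 = -5418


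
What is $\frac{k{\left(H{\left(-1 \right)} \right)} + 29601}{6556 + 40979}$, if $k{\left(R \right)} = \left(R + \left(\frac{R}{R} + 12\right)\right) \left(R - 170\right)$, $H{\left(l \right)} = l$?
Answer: $\frac{9183}{15845} \approx 0.57955$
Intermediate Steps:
$k{\left(R \right)} = \left(-170 + R\right) \left(13 + R\right)$ ($k{\left(R \right)} = \left(R + \left(1 + 12\right)\right) \left(-170 + R\right) = \left(R + 13\right) \left(-170 + R\right) = \left(13 + R\right) \left(-170 + R\right) = \left(-170 + R\right) \left(13 + R\right)$)
$\frac{k{\left(H{\left(-1 \right)} \right)} + 29601}{6556 + 40979} = \frac{\left(-2210 + \left(-1\right)^{2} - -157\right) + 29601}{6556 + 40979} = \frac{\left(-2210 + 1 + 157\right) + 29601}{47535} = \left(-2052 + 29601\right) \frac{1}{47535} = 27549 \cdot \frac{1}{47535} = \frac{9183}{15845}$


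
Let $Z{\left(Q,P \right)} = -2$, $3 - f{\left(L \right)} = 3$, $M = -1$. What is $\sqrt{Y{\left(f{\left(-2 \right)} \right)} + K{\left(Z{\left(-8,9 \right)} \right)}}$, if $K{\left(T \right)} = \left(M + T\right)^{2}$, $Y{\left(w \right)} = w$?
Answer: $3$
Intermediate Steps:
$f{\left(L \right)} = 0$ ($f{\left(L \right)} = 3 - 3 = 0$)
$K{\left(T \right)} = \left(-1 + T\right)^{2}$
$\sqrt{Y{\left(f{\left(-2 \right)} \right)} + K{\left(Z{\left(-8,9 \right)} \right)}} = \sqrt{0 + \left(-1 - 2\right)^{2}} = \sqrt{0 + \left(-3\right)^{2}} = \sqrt{0 + 9} = \sqrt{9} = 3$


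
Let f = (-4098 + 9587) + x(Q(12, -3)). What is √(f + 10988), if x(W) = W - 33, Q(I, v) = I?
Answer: 22*√34 ≈ 128.28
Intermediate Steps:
x(W) = -33 + W
f = 5468 (f = (-4098 + 9587) + (-33 + 12) = 5489 - 21 = 5468)
√(f + 10988) = √(5468 + 10988) = √16456 = 22*√34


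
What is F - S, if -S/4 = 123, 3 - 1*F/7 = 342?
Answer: -1881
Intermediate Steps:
F = -2373 (F = 21 - 7*342 = 21 - 2394 = -2373)
S = -492 (S = -4*123 = -492)
F - S = -2373 - 1*(-492) = -2373 + 492 = -1881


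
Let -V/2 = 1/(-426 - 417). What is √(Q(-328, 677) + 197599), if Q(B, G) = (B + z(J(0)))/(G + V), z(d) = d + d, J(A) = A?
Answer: √380831184425791/43901 ≈ 444.52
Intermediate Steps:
z(d) = 2*d
V = 2/843 (V = -2/(-426 - 417) = -2/(-843) = -2*(-1/843) = 2/843 ≈ 0.0023725)
Q(B, G) = B/(2/843 + G) (Q(B, G) = (B + 2*0)/(G + 2/843) = (B + 0)/(2/843 + G) = B/(2/843 + G))
√(Q(-328, 677) + 197599) = √(843*(-328)/(2 + 843*677) + 197599) = √(843*(-328)/(2 + 570711) + 197599) = √(843*(-328)/570713 + 197599) = √(843*(-328)*(1/570713) + 197599) = √(-276504/570713 + 197599) = √(112772041583/570713) = √380831184425791/43901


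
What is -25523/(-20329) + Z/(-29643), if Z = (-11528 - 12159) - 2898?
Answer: 1297024754/602612547 ≈ 2.1523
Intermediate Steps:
Z = -26585 (Z = -23687 - 2898 = -26585)
-25523/(-20329) + Z/(-29643) = -25523/(-20329) - 26585/(-29643) = -25523*(-1/20329) - 26585*(-1/29643) = 25523/20329 + 26585/29643 = 1297024754/602612547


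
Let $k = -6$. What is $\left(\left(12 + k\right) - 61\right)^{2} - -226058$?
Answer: $229083$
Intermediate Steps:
$\left(\left(12 + k\right) - 61\right)^{2} - -226058 = \left(\left(12 - 6\right) - 61\right)^{2} - -226058 = \left(6 - 61\right)^{2} + 226058 = \left(-55\right)^{2} + 226058 = 3025 + 226058 = 229083$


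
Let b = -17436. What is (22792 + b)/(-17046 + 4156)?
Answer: -2678/6445 ≈ -0.41552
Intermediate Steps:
(22792 + b)/(-17046 + 4156) = (22792 - 17436)/(-17046 + 4156) = 5356/(-12890) = 5356*(-1/12890) = -2678/6445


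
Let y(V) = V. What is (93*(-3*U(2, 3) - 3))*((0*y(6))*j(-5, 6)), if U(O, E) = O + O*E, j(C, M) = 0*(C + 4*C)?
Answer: 0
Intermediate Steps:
j(C, M) = 0 (j(C, M) = 0*(5*C) = 0)
U(O, E) = O + E*O
(93*(-3*U(2, 3) - 3))*((0*y(6))*j(-5, 6)) = (93*(-6*(1 + 3) - 3))*((0*6)*0) = (93*(-6*4 - 3))*(0*0) = (93*(-3*8 - 3))*0 = (93*(-24 - 3))*0 = (93*(-27))*0 = -2511*0 = 0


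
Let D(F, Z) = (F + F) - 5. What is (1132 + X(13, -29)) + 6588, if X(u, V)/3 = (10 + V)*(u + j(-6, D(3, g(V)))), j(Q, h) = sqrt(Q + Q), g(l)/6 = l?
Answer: 6979 - 114*I*sqrt(3) ≈ 6979.0 - 197.45*I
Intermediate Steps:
g(l) = 6*l
D(F, Z) = -5 + 2*F (D(F, Z) = 2*F - 5 = -5 + 2*F)
j(Q, h) = sqrt(2)*sqrt(Q) (j(Q, h) = sqrt(2*Q) = sqrt(2)*sqrt(Q))
X(u, V) = 3*(10 + V)*(u + 2*I*sqrt(3)) (X(u, V) = 3*((10 + V)*(u + sqrt(2)*sqrt(-6))) = 3*((10 + V)*(u + sqrt(2)*(I*sqrt(6)))) = 3*((10 + V)*(u + 2*I*sqrt(3))) = 3*(10 + V)*(u + 2*I*sqrt(3)))
(1132 + X(13, -29)) + 6588 = (1132 + (30*13 + 3*(-29)*13 + 60*I*sqrt(3) + 6*I*(-29)*sqrt(3))) + 6588 = (1132 + (390 - 1131 + 60*I*sqrt(3) - 174*I*sqrt(3))) + 6588 = (1132 + (-741 - 114*I*sqrt(3))) + 6588 = (391 - 114*I*sqrt(3)) + 6588 = 6979 - 114*I*sqrt(3)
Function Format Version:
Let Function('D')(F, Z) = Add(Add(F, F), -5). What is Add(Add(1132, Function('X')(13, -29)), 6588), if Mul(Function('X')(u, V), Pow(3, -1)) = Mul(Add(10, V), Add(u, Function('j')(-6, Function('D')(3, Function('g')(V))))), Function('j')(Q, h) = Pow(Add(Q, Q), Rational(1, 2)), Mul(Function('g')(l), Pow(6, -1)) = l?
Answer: Add(6979, Mul(-114, I, Pow(3, Rational(1, 2)))) ≈ Add(6979.0, Mul(-197.45, I))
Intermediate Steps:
Function('g')(l) = Mul(6, l)
Function('D')(F, Z) = Add(-5, Mul(2, F)) (Function('D')(F, Z) = Add(Mul(2, F), -5) = Add(-5, Mul(2, F)))
Function('j')(Q, h) = Mul(Pow(2, Rational(1, 2)), Pow(Q, Rational(1, 2))) (Function('j')(Q, h) = Pow(Mul(2, Q), Rational(1, 2)) = Mul(Pow(2, Rational(1, 2)), Pow(Q, Rational(1, 2))))
Function('X')(u, V) = Mul(3, Add(10, V), Add(u, Mul(2, I, Pow(3, Rational(1, 2))))) (Function('X')(u, V) = Mul(3, Mul(Add(10, V), Add(u, Mul(Pow(2, Rational(1, 2)), Pow(-6, Rational(1, 2)))))) = Mul(3, Mul(Add(10, V), Add(u, Mul(Pow(2, Rational(1, 2)), Mul(I, Pow(6, Rational(1, 2))))))) = Mul(3, Mul(Add(10, V), Add(u, Mul(2, I, Pow(3, Rational(1, 2)))))) = Mul(3, Add(10, V), Add(u, Mul(2, I, Pow(3, Rational(1, 2))))))
Add(Add(1132, Function('X')(13, -29)), 6588) = Add(Add(1132, Add(Mul(30, 13), Mul(3, -29, 13), Mul(60, I, Pow(3, Rational(1, 2))), Mul(6, I, -29, Pow(3, Rational(1, 2))))), 6588) = Add(Add(1132, Add(390, -1131, Mul(60, I, Pow(3, Rational(1, 2))), Mul(-174, I, Pow(3, Rational(1, 2))))), 6588) = Add(Add(1132, Add(-741, Mul(-114, I, Pow(3, Rational(1, 2))))), 6588) = Add(Add(391, Mul(-114, I, Pow(3, Rational(1, 2)))), 6588) = Add(6979, Mul(-114, I, Pow(3, Rational(1, 2))))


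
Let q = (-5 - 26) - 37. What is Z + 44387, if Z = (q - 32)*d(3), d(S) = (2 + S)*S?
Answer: 42887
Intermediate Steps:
d(S) = S*(2 + S)
q = -68 (q = -31 - 37 = -68)
Z = -1500 (Z = (-68 - 32)*(3*(2 + 3)) = -300*5 = -100*15 = -1500)
Z + 44387 = -1500 + 44387 = 42887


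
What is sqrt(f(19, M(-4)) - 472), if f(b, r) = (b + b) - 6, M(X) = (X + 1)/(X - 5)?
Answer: 2*I*sqrt(110) ≈ 20.976*I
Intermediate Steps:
M(X) = (1 + X)/(-5 + X)
f(b, r) = -6 + 2*b (f(b, r) = 2*b - 6 = -6 + 2*b)
sqrt(f(19, M(-4)) - 472) = sqrt((-6 + 2*19) - 472) = sqrt((-6 + 38) - 472) = sqrt(32 - 472) = sqrt(-440) = 2*I*sqrt(110)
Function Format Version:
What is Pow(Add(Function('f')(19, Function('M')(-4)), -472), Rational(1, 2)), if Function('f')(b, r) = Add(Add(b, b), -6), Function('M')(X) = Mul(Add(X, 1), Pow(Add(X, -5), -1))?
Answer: Mul(2, I, Pow(110, Rational(1, 2))) ≈ Mul(20.976, I)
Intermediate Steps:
Function('M')(X) = Mul(Pow(Add(-5, X), -1), Add(1, X)) (Function('M')(X) = Mul(Add(1, X), Pow(Add(-5, X), -1)) = Mul(Pow(Add(-5, X), -1), Add(1, X)))
Function('f')(b, r) = Add(-6, Mul(2, b)) (Function('f')(b, r) = Add(Mul(2, b), -6) = Add(-6, Mul(2, b)))
Pow(Add(Function('f')(19, Function('M')(-4)), -472), Rational(1, 2)) = Pow(Add(Add(-6, Mul(2, 19)), -472), Rational(1, 2)) = Pow(Add(Add(-6, 38), -472), Rational(1, 2)) = Pow(Add(32, -472), Rational(1, 2)) = Pow(-440, Rational(1, 2)) = Mul(2, I, Pow(110, Rational(1, 2)))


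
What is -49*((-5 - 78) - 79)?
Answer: 7938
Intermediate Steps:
-49*((-5 - 78) - 79) = -49*(-83 - 79) = -49*(-162) = 7938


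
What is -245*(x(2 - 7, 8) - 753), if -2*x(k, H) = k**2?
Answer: 375095/2 ≈ 1.8755e+5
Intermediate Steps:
x(k, H) = -k**2/2
-245*(x(2 - 7, 8) - 753) = -245*(-(2 - 7)**2/2 - 753) = -245*(-1/2*(-5)**2 - 753) = -245*(-1/2*25 - 753) = -245*(-25/2 - 753) = -245*(-1531/2) = 375095/2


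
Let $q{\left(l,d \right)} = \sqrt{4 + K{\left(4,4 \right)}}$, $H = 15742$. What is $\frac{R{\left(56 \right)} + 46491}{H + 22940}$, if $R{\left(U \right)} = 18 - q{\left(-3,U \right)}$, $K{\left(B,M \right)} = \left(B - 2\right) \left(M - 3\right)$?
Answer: $\frac{15503}{12894} - \frac{\sqrt{6}}{38682} \approx 1.2023$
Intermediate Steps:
$K{\left(B,M \right)} = \left(-3 + M\right) \left(-2 + B\right)$ ($K{\left(B,M \right)} = \left(-2 + B\right) \left(-3 + M\right) = \left(-3 + M\right) \left(-2 + B\right)$)
$q{\left(l,d \right)} = \sqrt{6}$ ($q{\left(l,d \right)} = \sqrt{4 + \left(6 - 12 - 8 + 4 \cdot 4\right)} = \sqrt{4 + \left(6 - 12 - 8 + 16\right)} = \sqrt{4 + 2} = \sqrt{6}$)
$R{\left(U \right)} = 18 - \sqrt{6}$
$\frac{R{\left(56 \right)} + 46491}{H + 22940} = \frac{\left(18 - \sqrt{6}\right) + 46491}{15742 + 22940} = \frac{46509 - \sqrt{6}}{38682} = \left(46509 - \sqrt{6}\right) \frac{1}{38682} = \frac{15503}{12894} - \frac{\sqrt{6}}{38682}$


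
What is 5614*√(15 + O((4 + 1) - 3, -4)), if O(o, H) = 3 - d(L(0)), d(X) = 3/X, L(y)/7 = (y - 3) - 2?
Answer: 802*√22155/5 ≈ 23875.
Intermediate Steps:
L(y) = -35 + 7*y (L(y) = 7*((y - 3) - 2) = 7*((-3 + y) - 2) = 7*(-5 + y) = -35 + 7*y)
O(o, H) = 108/35 (O(o, H) = 3 - 3/(-35 + 7*0) = 3 - 3/(-35 + 0) = 3 - 3/(-35) = 3 - 3*(-1)/35 = 3 - 1*(-3/35) = 3 + 3/35 = 108/35)
5614*√(15 + O((4 + 1) - 3, -4)) = 5614*√(15 + 108/35) = 5614*√(633/35) = 5614*(√22155/35) = 802*√22155/5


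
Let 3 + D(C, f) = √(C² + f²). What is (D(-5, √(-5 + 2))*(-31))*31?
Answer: 2883 - 961*√22 ≈ -1624.5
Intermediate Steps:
D(C, f) = -3 + √(C² + f²)
(D(-5, √(-5 + 2))*(-31))*31 = ((-3 + √((-5)² + (√(-5 + 2))²))*(-31))*31 = ((-3 + √(25 + (√(-3))²))*(-31))*31 = ((-3 + √(25 + (I*√3)²))*(-31))*31 = ((-3 + √(25 - 3))*(-31))*31 = ((-3 + √22)*(-31))*31 = (93 - 31*√22)*31 = 2883 - 961*√22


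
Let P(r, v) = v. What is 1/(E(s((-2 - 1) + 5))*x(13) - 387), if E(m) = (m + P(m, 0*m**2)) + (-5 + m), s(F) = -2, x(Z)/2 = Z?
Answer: -1/621 ≈ -0.0016103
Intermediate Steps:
x(Z) = 2*Z
E(m) = -5 + 2*m (E(m) = (m + 0*m**2) + (-5 + m) = (m + 0) + (-5 + m) = m + (-5 + m) = -5 + 2*m)
1/(E(s((-2 - 1) + 5))*x(13) - 387) = 1/((-5 + 2*(-2))*(2*13) - 387) = 1/((-5 - 4)*26 - 387) = 1/(-9*26 - 387) = 1/(-234 - 387) = 1/(-621) = -1/621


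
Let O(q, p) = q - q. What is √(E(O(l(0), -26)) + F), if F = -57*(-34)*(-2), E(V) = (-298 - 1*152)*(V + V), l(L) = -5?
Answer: 2*I*√969 ≈ 62.258*I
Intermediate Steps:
O(q, p) = 0
E(V) = -900*V (E(V) = (-298 - 152)*(2*V) = -900*V)
F = -3876 (F = 1938*(-2) = -3876)
√(E(O(l(0), -26)) + F) = √(-900*0 - 3876) = √(0 - 3876) = √(-3876) = 2*I*√969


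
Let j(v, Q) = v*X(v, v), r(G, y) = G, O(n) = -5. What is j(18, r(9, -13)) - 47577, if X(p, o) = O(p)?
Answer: -47667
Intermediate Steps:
X(p, o) = -5
j(v, Q) = -5*v (j(v, Q) = v*(-5) = -5*v)
j(18, r(9, -13)) - 47577 = -5*18 - 47577 = -90 - 47577 = -47667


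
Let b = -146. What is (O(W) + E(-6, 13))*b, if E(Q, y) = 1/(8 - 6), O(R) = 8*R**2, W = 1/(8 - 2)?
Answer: -949/9 ≈ -105.44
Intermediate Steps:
W = 1/6 ≈ 0.16667
E(Q, y) = 1/2
(O(W) + E(-6, 13))*b = (8*(1/6)**2 + 1/2)*(-146) = (8*(1/36) + 1/2)*(-146) = (2/9 + 1/2)*(-146) = (13/18)*(-146) = -949/9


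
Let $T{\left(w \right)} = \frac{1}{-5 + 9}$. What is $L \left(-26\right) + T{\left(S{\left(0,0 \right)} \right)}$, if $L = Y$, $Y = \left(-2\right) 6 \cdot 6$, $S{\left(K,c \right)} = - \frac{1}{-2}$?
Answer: $\frac{7489}{4} \approx 1872.3$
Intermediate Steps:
$S{\left(K,c \right)} = \frac{1}{2}$ ($S{\left(K,c \right)} = \left(-1\right) \left(- \frac{1}{2}\right) = \frac{1}{2}$)
$Y = -72$ ($Y = \left(-12\right) 6 = -72$)
$T{\left(w \right)} = \frac{1}{4}$
$L = -72$
$L \left(-26\right) + T{\left(S{\left(0,0 \right)} \right)} = \left(-72\right) \left(-26\right) + \frac{1}{4} = 1872 + \frac{1}{4} = \frac{7489}{4}$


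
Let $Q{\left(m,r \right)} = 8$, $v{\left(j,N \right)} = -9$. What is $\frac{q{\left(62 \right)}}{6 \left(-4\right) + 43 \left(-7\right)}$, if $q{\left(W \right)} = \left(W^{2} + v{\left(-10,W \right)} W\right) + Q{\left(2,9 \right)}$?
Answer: $- \frac{3294}{325} \approx -10.135$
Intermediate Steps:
$q{\left(W \right)} = 8 + W^{2} - 9 W$ ($q{\left(W \right)} = \left(W^{2} - 9 W\right) + 8 = 8 + W^{2} - 9 W$)
$\frac{q{\left(62 \right)}}{6 \left(-4\right) + 43 \left(-7\right)} = \frac{8 + 62^{2} - 558}{6 \left(-4\right) + 43 \left(-7\right)} = \frac{8 + 3844 - 558}{-24 - 301} = \frac{3294}{-325} = 3294 \left(- \frac{1}{325}\right) = - \frac{3294}{325}$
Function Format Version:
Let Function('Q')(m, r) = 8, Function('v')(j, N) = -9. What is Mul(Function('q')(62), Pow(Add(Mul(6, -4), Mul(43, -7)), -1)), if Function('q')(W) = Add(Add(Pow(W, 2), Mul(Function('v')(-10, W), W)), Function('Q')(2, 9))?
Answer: Rational(-3294, 325) ≈ -10.135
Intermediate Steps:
Function('q')(W) = Add(8, Pow(W, 2), Mul(-9, W)) (Function('q')(W) = Add(Add(Pow(W, 2), Mul(-9, W)), 8) = Add(8, Pow(W, 2), Mul(-9, W)))
Mul(Function('q')(62), Pow(Add(Mul(6, -4), Mul(43, -7)), -1)) = Mul(Add(8, Pow(62, 2), Mul(-9, 62)), Pow(Add(Mul(6, -4), Mul(43, -7)), -1)) = Mul(Add(8, 3844, -558), Pow(Add(-24, -301), -1)) = Mul(3294, Pow(-325, -1)) = Mul(3294, Rational(-1, 325)) = Rational(-3294, 325)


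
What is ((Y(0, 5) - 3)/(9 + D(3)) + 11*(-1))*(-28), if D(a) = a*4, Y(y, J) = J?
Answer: 916/3 ≈ 305.33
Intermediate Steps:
D(a) = 4*a
((Y(0, 5) - 3)/(9 + D(3)) + 11*(-1))*(-28) = ((5 - 3)/(9 + 4*3) + 11*(-1))*(-28) = (2/(9 + 12) - 11)*(-28) = (2/21 - 11)*(-28) = -229/21*(-28) = 916/3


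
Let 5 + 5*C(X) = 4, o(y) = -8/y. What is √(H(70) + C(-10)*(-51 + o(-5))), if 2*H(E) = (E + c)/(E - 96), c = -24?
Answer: √152022/130 ≈ 2.9992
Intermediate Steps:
C(X) = -⅕ (C(X) = -1 + (⅕)*4 = -1 + ⅘ = -⅕)
H(E) = (-24 + E)/(2*(-96 + E)) (H(E) = ((E - 24)/(E - 96))/2 = ((-24 + E)/(-96 + E))/2 = (-24 + E)/(2*(-96 + E)))
√(H(70) + C(-10)*(-51 + o(-5))) = √((-24 + 70)/(2*(-96 + 70)) - (-51 - 8/(-5))/5) = √((½)*46/(-26) - (-51 - 8*(-⅕))/5) = √((½)*(-1/26)*46 - (-51 + 8/5)/5) = √(-23/26 - ⅕*(-247/5)) = √(-23/26 + 247/25) = √(5847/650) = √152022/130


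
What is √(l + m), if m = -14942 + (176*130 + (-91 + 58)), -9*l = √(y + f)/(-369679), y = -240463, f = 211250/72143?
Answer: √(50603708034148686921163305 + 26669752097*I*√1251501483115137)/80009256291 ≈ 88.91 + 8.2885e-7*I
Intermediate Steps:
f = 211250/72143 (f = 211250*(1/72143) = 211250/72143 ≈ 2.9282)
l = I*√1251501483115137/240027768873 (l = -√(-240463 + 211250/72143)/(9*(-369679)) = -√(-17347510959/72143)*(-1)/(9*369679) = -I*√1251501483115137/72143*(-1)/(9*369679) = -(-1)*I*√1251501483115137/240027768873 = I*√1251501483115137/240027768873 ≈ 0.00014739*I)
m = 7905 (m = -14942 + (22880 - 33) = -14942 + 22847 = 7905)
√(l + m) = √(I*√1251501483115137/240027768873 + 7905) = √(7905 + I*√1251501483115137/240027768873)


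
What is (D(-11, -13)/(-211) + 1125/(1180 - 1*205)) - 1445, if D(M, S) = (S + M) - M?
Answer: -3960301/2743 ≈ -1443.8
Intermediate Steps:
D(M, S) = S (D(M, S) = (M + S) - M = S)
(D(-11, -13)/(-211) + 1125/(1180 - 1*205)) - 1445 = (-13/(-211) + 1125/(1180 - 1*205)) - 1445 = (-13*(-1/211) + 1125/(1180 - 205)) - 1445 = (13/211 + 1125/975) - 1445 = (13/211 + 1125*(1/975)) - 1445 = (13/211 + 15/13) - 1445 = 3334/2743 - 1445 = -3960301/2743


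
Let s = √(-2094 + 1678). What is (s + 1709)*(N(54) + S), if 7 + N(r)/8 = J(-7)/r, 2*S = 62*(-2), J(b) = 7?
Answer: -5397022/27 - 12632*I*√26/27 ≈ -1.9989e+5 - 2385.6*I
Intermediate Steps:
S = -62 (S = (62*(-2))/2 = (½)*(-124) = -62)
N(r) = -56 + 56/r (N(r) = -56 + 8*(7/r) = -56 + 56/r)
s = 4*I*√26 (s = √(-416) = 4*I*√26 ≈ 20.396*I)
(s + 1709)*(N(54) + S) = (4*I*√26 + 1709)*((-56 + 56/54) - 62) = (1709 + 4*I*√26)*((-56 + 56*(1/54)) - 62) = (1709 + 4*I*√26)*((-56 + 28/27) - 62) = (1709 + 4*I*√26)*(-1484/27 - 62) = (1709 + 4*I*√26)*(-3158/27) = -5397022/27 - 12632*I*√26/27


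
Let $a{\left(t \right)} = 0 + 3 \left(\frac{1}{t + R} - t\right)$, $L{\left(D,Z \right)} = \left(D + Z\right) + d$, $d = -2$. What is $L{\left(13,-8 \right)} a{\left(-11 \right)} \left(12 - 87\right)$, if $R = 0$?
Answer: $- \frac{81000}{11} \approx -7363.6$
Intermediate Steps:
$L{\left(D,Z \right)} = -2 + D + Z$ ($L{\left(D,Z \right)} = \left(D + Z\right) - 2 = -2 + D + Z$)
$a{\left(t \right)} = - 3 t + \frac{3}{t}$ ($a{\left(t \right)} = 0 + 3 \left(\frac{1}{t + 0} - t\right) = 0 + 3 \left(\frac{1}{t} - t\right) = 0 - \left(- \frac{3}{t} + 3 t\right) = - 3 t + \frac{3}{t}$)
$L{\left(13,-8 \right)} a{\left(-11 \right)} \left(12 - 87\right) = \left(-2 + 13 - 8\right) \left(\left(-3\right) \left(-11\right) + \frac{3}{-11}\right) \left(12 - 87\right) = 3 \left(33 + 3 \left(- \frac{1}{11}\right)\right) \left(12 - 87\right) = 3 \left(33 - \frac{3}{11}\right) \left(-75\right) = 3 \cdot \frac{360}{11} \left(-75\right) = \frac{1080}{11} \left(-75\right) = - \frac{81000}{11}$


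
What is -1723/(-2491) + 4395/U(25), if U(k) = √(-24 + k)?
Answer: 10949668/2491 ≈ 4395.7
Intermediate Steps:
-1723/(-2491) + 4395/U(25) = -1723/(-2491) + 4395/(√(-24 + 25)) = -1723*(-1/2491) + 4395/(√1) = 1723/2491 + 4395/1 = 1723/2491 + 4395*1 = 1723/2491 + 4395 = 10949668/2491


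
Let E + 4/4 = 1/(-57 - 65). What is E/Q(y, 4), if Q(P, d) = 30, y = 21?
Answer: -41/1220 ≈ -0.033607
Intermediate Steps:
E = -123/122 (E = -1 + 1/(-57 - 65) = -1 + 1/(-122) = -1 - 1/122 = -123/122 ≈ -1.0082)
E/Q(y, 4) = -123/122/30 = (1/30)*(-123/122) = -41/1220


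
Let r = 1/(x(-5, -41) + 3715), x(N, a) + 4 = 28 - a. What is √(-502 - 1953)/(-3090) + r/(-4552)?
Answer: -1/17206560 - I*√2455/3090 ≈ -5.8117e-8 - 0.016035*I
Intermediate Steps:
x(N, a) = 24 - a (x(N, a) = -4 + (28 - a) = 24 - a)
r = 1/3780 (r = 1/((24 - 1*(-41)) + 3715) = 1/((24 + 41) + 3715) = 1/(65 + 3715) = 1/3780 ≈ 0.00026455)
√(-502 - 1953)/(-3090) + r/(-4552) = √(-502 - 1953)/(-3090) + (1/3780)/(-4552) = √(-2455)*(-1/3090) + (1/3780)*(-1/4552) = (I*√2455)*(-1/3090) - 1/17206560 = -I*√2455/3090 - 1/17206560 = -1/17206560 - I*√2455/3090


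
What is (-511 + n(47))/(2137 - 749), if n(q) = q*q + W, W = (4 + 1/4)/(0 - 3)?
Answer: 20359/16656 ≈ 1.2223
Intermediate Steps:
W = -17/12 (W = (4 + ¼)/(-3) = (17/4)*(-⅓) = -17/12 ≈ -1.4167)
n(q) = -17/12 + q² (n(q) = q*q - 17/12 = q² - 17/12 = -17/12 + q²)
(-511 + n(47))/(2137 - 749) = (-511 + (-17/12 + 47²))/(2137 - 749) = (-511 + (-17/12 + 2209))/1388 = (-511 + 26491/12)*(1/1388) = (20359/12)*(1/1388) = 20359/16656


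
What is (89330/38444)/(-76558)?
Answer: -44665/1471597876 ≈ -3.0351e-5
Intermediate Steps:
(89330/38444)/(-76558) = (89330*(1/38444))*(-1/76558) = (44665/19222)*(-1/76558) = -44665/1471597876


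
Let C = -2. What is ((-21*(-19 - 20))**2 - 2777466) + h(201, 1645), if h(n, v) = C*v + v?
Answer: -2108350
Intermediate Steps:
h(n, v) = -v (h(n, v) = -2*v + v = -v)
((-21*(-19 - 20))**2 - 2777466) + h(201, 1645) = ((-21*(-19 - 20))**2 - 2777466) - 1*1645 = ((-21*(-39))**2 - 2777466) - 1645 = (819**2 - 2777466) - 1645 = (670761 - 2777466) - 1645 = -2106705 - 1645 = -2108350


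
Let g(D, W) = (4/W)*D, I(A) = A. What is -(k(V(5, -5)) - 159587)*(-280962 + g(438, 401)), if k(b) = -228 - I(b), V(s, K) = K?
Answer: -18004835438100/401 ≈ -4.4900e+10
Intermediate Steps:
k(b) = -228 - b
g(D, W) = 4*D/W
-(k(V(5, -5)) - 159587)*(-280962 + g(438, 401)) = -((-228 - 1*(-5)) - 159587)*(-280962 + 4*438/401) = -((-228 + 5) - 159587)*(-280962 + 4*438*(1/401)) = -(-223 - 159587)*(-280962 + 1752/401) = -(-159810)*(-112664010)/401 = -1*18004835438100/401 = -18004835438100/401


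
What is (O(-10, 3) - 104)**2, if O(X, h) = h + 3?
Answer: 9604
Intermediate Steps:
O(X, h) = 3 + h
(O(-10, 3) - 104)**2 = ((3 + 3) - 104)**2 = (6 - 104)**2 = (-98)**2 = 9604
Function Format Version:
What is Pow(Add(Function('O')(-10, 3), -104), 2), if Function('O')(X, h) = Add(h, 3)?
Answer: 9604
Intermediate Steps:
Function('O')(X, h) = Add(3, h)
Pow(Add(Function('O')(-10, 3), -104), 2) = Pow(Add(Add(3, 3), -104), 2) = Pow(Add(6, -104), 2) = Pow(-98, 2) = 9604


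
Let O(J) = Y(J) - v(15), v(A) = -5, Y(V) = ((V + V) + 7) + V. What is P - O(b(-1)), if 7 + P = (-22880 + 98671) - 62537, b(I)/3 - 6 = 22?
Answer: 12983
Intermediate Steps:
Y(V) = 7 + 3*V (Y(V) = (2*V + 7) + V = (7 + 2*V) + V = 7 + 3*V)
b(I) = 84 (b(I) = 18 + 3*22 = 18 + 66 = 84)
P = 13247 (P = -7 + ((-22880 + 98671) - 62537) = -7 + (75791 - 62537) = -7 + 13254 = 13247)
O(J) = 12 + 3*J (O(J) = (7 + 3*J) - 1*(-5) = (7 + 3*J) + 5 = 12 + 3*J)
P - O(b(-1)) = 13247 - (12 + 3*84) = 13247 - (12 + 252) = 13247 - 1*264 = 13247 - 264 = 12983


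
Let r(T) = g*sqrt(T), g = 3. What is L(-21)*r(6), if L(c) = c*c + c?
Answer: 1260*sqrt(6) ≈ 3086.4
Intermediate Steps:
L(c) = c + c**2 (L(c) = c**2 + c = c + c**2)
r(T) = 3*sqrt(T)
L(-21)*r(6) = (-21*(1 - 21))*(3*sqrt(6)) = (-21*(-20))*(3*sqrt(6)) = 420*(3*sqrt(6)) = 1260*sqrt(6)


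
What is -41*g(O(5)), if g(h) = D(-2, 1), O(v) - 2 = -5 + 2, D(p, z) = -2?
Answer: 82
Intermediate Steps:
O(v) = -1 (O(v) = 2 + (-5 + 2) = 2 - 3 = -1)
g(h) = -2
-41*g(O(5)) = -41*(-2) = 82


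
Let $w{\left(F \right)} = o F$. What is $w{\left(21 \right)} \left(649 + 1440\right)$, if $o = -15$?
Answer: $-658035$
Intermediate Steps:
$w{\left(F \right)} = - 15 F$
$w{\left(21 \right)} \left(649 + 1440\right) = \left(-15\right) 21 \left(649 + 1440\right) = \left(-315\right) 2089 = -658035$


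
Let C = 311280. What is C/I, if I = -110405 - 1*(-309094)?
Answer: 311280/198689 ≈ 1.5667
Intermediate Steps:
I = 198689 (I = -110405 + 309094 = 198689)
C/I = 311280/198689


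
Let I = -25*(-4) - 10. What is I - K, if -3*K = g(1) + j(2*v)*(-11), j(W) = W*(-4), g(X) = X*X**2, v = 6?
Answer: 799/3 ≈ 266.33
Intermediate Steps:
I = 90 (I = 100 - 10 = 90)
g(X) = X**3
j(W) = -4*W
K = -529/3 (K = -(1**3 - 8*6*(-11))/3 = -(1 - 4*12*(-11))/3 = -(1 - 48*(-11))/3 = -(1 + 528)/3 = -1/3*529 = -529/3 ≈ -176.33)
I - K = 90 - 1*(-529/3) = 90 + 529/3 = 799/3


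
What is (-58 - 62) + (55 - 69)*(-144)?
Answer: 1896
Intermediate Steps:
(-58 - 62) + (55 - 69)*(-144) = -120 - 14*(-144) = -120 + 2016 = 1896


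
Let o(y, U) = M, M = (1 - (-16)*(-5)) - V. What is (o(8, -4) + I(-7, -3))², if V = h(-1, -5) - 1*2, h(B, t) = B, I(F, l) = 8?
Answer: 4624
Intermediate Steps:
V = -3 (V = -1 - 1*2 = -1 - 2 = -3)
M = -76 (M = (1 - (-16)*(-5)) - 1*(-3) = (1 - 4*20) + 3 = (1 - 80) + 3 = -79 + 3 = -76)
o(y, U) = -76
(o(8, -4) + I(-7, -3))² = (-76 + 8)² = (-68)² = 4624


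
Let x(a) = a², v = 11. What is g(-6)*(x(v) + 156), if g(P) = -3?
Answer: -831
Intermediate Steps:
g(-6)*(x(v) + 156) = -3*(11² + 156) = -3*(121 + 156) = -3*277 = -831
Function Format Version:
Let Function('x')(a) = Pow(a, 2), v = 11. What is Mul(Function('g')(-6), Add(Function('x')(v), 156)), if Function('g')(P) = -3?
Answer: -831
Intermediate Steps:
Mul(Function('g')(-6), Add(Function('x')(v), 156)) = Mul(-3, Add(Pow(11, 2), 156)) = Mul(-3, Add(121, 156)) = Mul(-3, 277) = -831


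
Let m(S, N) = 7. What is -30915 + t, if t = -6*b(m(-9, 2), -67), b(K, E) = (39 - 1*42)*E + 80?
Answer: -32601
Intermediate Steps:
b(K, E) = 80 - 3*E (b(K, E) = (39 - 42)*E + 80 = -3*E + 80 = 80 - 3*E)
t = -1686 (t = -6*(80 - 3*(-67)) = -6*(80 + 201) = -6*281 = -1686)
-30915 + t = -30915 - 1686 = -32601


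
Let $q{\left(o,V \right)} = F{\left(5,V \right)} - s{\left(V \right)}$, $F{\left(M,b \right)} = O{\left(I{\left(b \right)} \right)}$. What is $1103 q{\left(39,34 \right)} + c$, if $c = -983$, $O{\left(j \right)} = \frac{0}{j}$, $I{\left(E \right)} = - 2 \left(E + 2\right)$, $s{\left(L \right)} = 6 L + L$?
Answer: $-263497$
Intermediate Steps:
$s{\left(L \right)} = 7 L$
$I{\left(E \right)} = -4 - 2 E$ ($I{\left(E \right)} = - 2 \left(2 + E\right) = -4 - 2 E$)
$O{\left(j \right)} = 0$
$F{\left(M,b \right)} = 0$
$q{\left(o,V \right)} = - 7 V$ ($q{\left(o,V \right)} = 0 - 7 V = - 7 V$)
$1103 q{\left(39,34 \right)} + c = 1103 \left(\left(-7\right) 34\right) - 983 = 1103 \left(-238\right) - 983 = -262514 - 983 = -263497$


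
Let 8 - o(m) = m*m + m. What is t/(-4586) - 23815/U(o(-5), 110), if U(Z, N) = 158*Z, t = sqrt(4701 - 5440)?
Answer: 23815/1896 - I*sqrt(739)/4586 ≈ 12.561 - 0.0059277*I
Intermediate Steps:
t = I*sqrt(739) (t = sqrt(-739) = I*sqrt(739) ≈ 27.185*I)
o(m) = 8 - m - m**2 (o(m) = 8 - (m*m + m) = 8 - (m**2 + m) = 8 - (m + m**2) = 8 + (-m - m**2) = 8 - m - m**2)
t/(-4586) - 23815/U(o(-5), 110) = (I*sqrt(739))/(-4586) - 23815*1/(158*(8 - 1*(-5) - 1*(-5)**2)) = (I*sqrt(739))*(-1/4586) - 23815*1/(158*(8 + 5 - 1*25)) = -I*sqrt(739)/4586 - 23815*1/(158*(8 + 5 - 25)) = -I*sqrt(739)/4586 - 23815/(158*(-12)) = -I*sqrt(739)/4586 - 23815/(-1896) = -I*sqrt(739)/4586 - 23815*(-1/1896) = -I*sqrt(739)/4586 + 23815/1896 = 23815/1896 - I*sqrt(739)/4586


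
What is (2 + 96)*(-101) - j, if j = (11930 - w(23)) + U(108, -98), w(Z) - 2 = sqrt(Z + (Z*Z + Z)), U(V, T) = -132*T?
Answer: -34762 + 5*sqrt(23) ≈ -34738.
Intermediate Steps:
w(Z) = 2 + sqrt(Z**2 + 2*Z) (w(Z) = 2 + sqrt(Z + (Z*Z + Z)) = 2 + sqrt(Z + (Z**2 + Z)) = 2 + sqrt(Z + (Z + Z**2)) = 2 + sqrt(Z**2 + 2*Z))
j = 24864 - 5*sqrt(23) (j = (11930 - (2 + sqrt(23*(2 + 23)))) - 132*(-98) = (11930 - (2 + sqrt(23*25))) + 12936 = (11930 - (2 + sqrt(575))) + 12936 = (11930 - (2 + 5*sqrt(23))) + 12936 = (11930 + (-2 - 5*sqrt(23))) + 12936 = (11928 - 5*sqrt(23)) + 12936 = 24864 - 5*sqrt(23) ≈ 24840.)
(2 + 96)*(-101) - j = (2 + 96)*(-101) - (24864 - 5*sqrt(23)) = 98*(-101) + (-24864 + 5*sqrt(23)) = -9898 + (-24864 + 5*sqrt(23)) = -34762 + 5*sqrt(23)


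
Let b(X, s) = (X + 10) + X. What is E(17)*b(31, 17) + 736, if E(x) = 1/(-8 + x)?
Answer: 744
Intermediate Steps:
b(X, s) = 10 + 2*X (b(X, s) = (10 + X) + X = 10 + 2*X)
E(17)*b(31, 17) + 736 = (10 + 2*31)/(-8 + 17) + 736 = (10 + 62)/9 + 736 = (⅑)*72 + 736 = 8 + 736 = 744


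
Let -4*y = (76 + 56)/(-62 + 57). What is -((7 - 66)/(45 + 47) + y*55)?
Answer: -33337/92 ≈ -362.36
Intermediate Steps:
y = 33/5 (y = -(76 + 56)/(4*(-62 + 57)) = -33/(-5) = -33*(-1)/5 = -¼*(-132/5) = 33/5 ≈ 6.6000)
-((7 - 66)/(45 + 47) + y*55) = -((7 - 66)/(45 + 47) + (33/5)*55) = -(-59/92 + 363) = -1*33337/92 = -33337/92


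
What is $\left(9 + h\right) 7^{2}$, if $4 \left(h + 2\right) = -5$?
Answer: $\frac{1127}{4} \approx 281.75$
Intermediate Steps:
$h = - \frac{13}{4}$ ($h = -2 + \frac{1}{4} \left(-5\right) = -2 - \frac{5}{4} = - \frac{13}{4} \approx -3.25$)
$\left(9 + h\right) 7^{2} = \left(9 - \frac{13}{4}\right) 7^{2} = \frac{23}{4} \cdot 49 = \frac{1127}{4}$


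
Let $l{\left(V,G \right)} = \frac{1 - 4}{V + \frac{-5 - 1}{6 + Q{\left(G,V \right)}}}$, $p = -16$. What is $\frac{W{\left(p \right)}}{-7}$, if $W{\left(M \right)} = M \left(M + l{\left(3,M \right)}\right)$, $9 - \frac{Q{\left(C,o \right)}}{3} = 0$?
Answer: $- \frac{8464}{217} \approx -39.005$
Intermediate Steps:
$Q{\left(C,o \right)} = 27$ ($Q{\left(C,o \right)} = 27 - 0 = 27 + 0 = 27$)
$l{\left(V,G \right)} = - \frac{3}{- \frac{2}{11} + V}$ ($l{\left(V,G \right)} = \frac{1 - 4}{V + \frac{-5 - 1}{6 + 27}} = - \frac{3}{V - \frac{6}{33}} = - \frac{3}{V - \frac{2}{11}} = - \frac{3}{- \frac{2}{11} + V}$)
$W{\left(M \right)} = M \left(- \frac{33}{31} + M\right)$ ($W{\left(M \right)} = M \left(M - \frac{33}{-2 + 11 \cdot 3}\right) = M \left(M - \frac{33}{-2 + 33}\right) = M \left(M - \frac{33}{31}\right) = M \left(- \frac{33}{31} + M\right)$)
$\frac{W{\left(p \right)}}{-7} = \frac{\frac{1}{31} \left(-16\right) \left(-33 + 31 \left(-16\right)\right)}{-7} = - \frac{\frac{1}{31} \left(-16\right) \left(-33 - 496\right)}{7} = - \frac{\frac{1}{31} \left(-16\right) \left(-529\right)}{7} = \left(- \frac{1}{7}\right) \frac{8464}{31} = - \frac{8464}{217}$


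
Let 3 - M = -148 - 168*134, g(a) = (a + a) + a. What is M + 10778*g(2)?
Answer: 87331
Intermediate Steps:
g(a) = 3*a (g(a) = 2*a + a = 3*a)
M = 22663 (M = 3 - (-148 - 168*134) = 3 - (-148 - 22512) = 3 - 1*(-22660) = 3 + 22660 = 22663)
M + 10778*g(2) = 22663 + 10778*(3*2) = 22663 + 10778*6 = 22663 + 64668 = 87331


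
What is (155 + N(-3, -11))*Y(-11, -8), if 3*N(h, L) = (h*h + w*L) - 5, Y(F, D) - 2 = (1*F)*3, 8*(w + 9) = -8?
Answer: -5983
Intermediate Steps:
w = -10 (w = -9 + (⅛)*(-8) = -9 - 1 = -10)
Y(F, D) = 2 + 3*F (Y(F, D) = 2 + (1*F)*3 = 2 + F*3 = 2 + 3*F)
N(h, L) = -5/3 - 10*L/3 + h²/3 (N(h, L) = ((h*h - 10*L) - 5)/3 = ((h² - 10*L) - 5)/3 = (-5 + h² - 10*L)/3 = -5/3 - 10*L/3 + h²/3)
(155 + N(-3, -11))*Y(-11, -8) = (155 + (-5/3 - 10/3*(-11) + (⅓)*(-3)²))*(2 + 3*(-11)) = (155 + (-5/3 + 110/3 + (⅓)*9))*(2 - 33) = (155 + (-5/3 + 110/3 + 3))*(-31) = (155 + 38)*(-31) = 193*(-31) = -5983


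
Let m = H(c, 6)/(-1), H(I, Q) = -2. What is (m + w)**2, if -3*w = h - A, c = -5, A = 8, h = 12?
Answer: 4/9 ≈ 0.44444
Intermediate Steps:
w = -4/3 (w = -(12 - 1*8)/3 = -(12 - 8)/3 = -1/3*4 = -4/3 ≈ -1.3333)
m = 2 (m = -2/(-1) = -2*(-1) = 2)
(m + w)**2 = (2 - 4/3)**2 = (2/3)**2 = 4/9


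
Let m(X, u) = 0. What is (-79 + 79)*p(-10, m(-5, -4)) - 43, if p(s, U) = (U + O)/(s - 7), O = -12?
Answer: -43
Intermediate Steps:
p(s, U) = (-12 + U)/(-7 + s) (p(s, U) = (U - 12)/(s - 7) = (-12 + U)/(-7 + s))
(-79 + 79)*p(-10, m(-5, -4)) - 43 = (-79 + 79)*((-12 + 0)/(-7 - 10)) - 43 = 0*(-12/(-17)) - 43 = 0*(-1/17*(-12)) - 43 = 0*(12/17) - 43 = 0 - 43 = -43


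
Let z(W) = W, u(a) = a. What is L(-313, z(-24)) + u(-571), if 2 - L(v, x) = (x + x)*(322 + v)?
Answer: -137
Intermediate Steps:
L(v, x) = 2 - 2*x*(322 + v) (L(v, x) = 2 - (x + x)*(322 + v) = 2 - 2*x*(322 + v))
L(-313, z(-24)) + u(-571) = (2 - 644*(-24) - 2*(-313)*(-24)) - 571 = (2 + 15456 - 15024) - 571 = 434 - 571 = -137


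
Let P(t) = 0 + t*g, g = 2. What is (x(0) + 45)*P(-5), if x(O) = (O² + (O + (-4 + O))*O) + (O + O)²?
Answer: -450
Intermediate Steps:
P(t) = 2*t (P(t) = 0 + t*2 = 0 + 2*t = 2*t)
x(O) = 5*O² + O*(-4 + 2*O) (x(O) = (O² + (-4 + 2*O)*O) + (2*O)² = (O² + O*(-4 + 2*O)) + 4*O² = 5*O² + O*(-4 + 2*O))
(x(0) + 45)*P(-5) = (0*(-4 + 7*0) + 45)*(2*(-5)) = (0*(-4 + 0) + 45)*(-10) = (0*(-4) + 45)*(-10) = (0 + 45)*(-10) = 45*(-10) = -450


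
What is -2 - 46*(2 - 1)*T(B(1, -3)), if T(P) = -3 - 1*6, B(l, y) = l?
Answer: 412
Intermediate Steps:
T(P) = -9 (T(P) = -3 - 6 = -9)
-2 - 46*(2 - 1)*T(B(1, -3)) = -2 - 46*(2 - 1)*(-9) = -2 - 46*(-9) = -2 + 414 = 412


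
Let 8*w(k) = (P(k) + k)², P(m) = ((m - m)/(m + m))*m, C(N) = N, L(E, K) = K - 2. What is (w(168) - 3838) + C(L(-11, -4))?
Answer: -316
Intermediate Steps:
L(E, K) = -2 + K
P(m) = 0 (P(m) = (0/((2*m)))*m = (0*(1/(2*m)))*m = 0*m = 0)
w(k) = k²/8 (w(k) = (0 + k)²/8 = k²/8)
(w(168) - 3838) + C(L(-11, -4)) = ((⅛)*168² - 3838) + (-2 - 4) = ((⅛)*28224 - 3838) - 6 = (3528 - 3838) - 6 = -310 - 6 = -316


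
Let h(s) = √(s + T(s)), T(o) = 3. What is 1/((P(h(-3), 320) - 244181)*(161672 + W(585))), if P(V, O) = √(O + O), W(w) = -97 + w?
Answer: -244181/9668686237221360 - √10/1208585779652670 ≈ -2.5257e-11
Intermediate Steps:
h(s) = √(3 + s) (h(s) = √(s + 3) = √(3 + s))
P(V, O) = √2*√O (P(V, O) = √(2*O) = √2*√O)
1/((P(h(-3), 320) - 244181)*(161672 + W(585))) = 1/((√2*√320 - 244181)*(161672 + (-97 + 585))) = 1/((√2*(8*√5) - 244181)*(161672 + 488)) = 1/((8*√10 - 244181)*162160) = 1/((-244181 + 8*√10)*162160) = 1/(-39596390960 + 1297280*√10)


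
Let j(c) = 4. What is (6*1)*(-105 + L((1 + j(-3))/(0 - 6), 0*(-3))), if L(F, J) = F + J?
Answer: -635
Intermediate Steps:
(6*1)*(-105 + L((1 + j(-3))/(0 - 6), 0*(-3))) = (6*1)*(-105 + ((1 + 4)/(0 - 6) + 0*(-3))) = 6*(-105 + (5/(-6) + 0)) = 6*(-105 + (5*(-1/6) + 0)) = 6*(-105 + (-5/6 + 0)) = 6*(-105 - 5/6) = 6*(-635/6) = -635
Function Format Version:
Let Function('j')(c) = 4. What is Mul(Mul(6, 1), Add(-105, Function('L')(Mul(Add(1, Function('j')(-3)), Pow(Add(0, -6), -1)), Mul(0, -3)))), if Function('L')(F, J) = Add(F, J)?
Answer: -635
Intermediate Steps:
Mul(Mul(6, 1), Add(-105, Function('L')(Mul(Add(1, Function('j')(-3)), Pow(Add(0, -6), -1)), Mul(0, -3)))) = Mul(Mul(6, 1), Add(-105, Add(Mul(Add(1, 4), Pow(Add(0, -6), -1)), Mul(0, -3)))) = Mul(6, Add(-105, Add(Mul(5, Pow(-6, -1)), 0))) = Mul(6, Add(-105, Add(Mul(5, Rational(-1, 6)), 0))) = Mul(6, Add(-105, Add(Rational(-5, 6), 0))) = Mul(6, Add(-105, Rational(-5, 6))) = Mul(6, Rational(-635, 6)) = -635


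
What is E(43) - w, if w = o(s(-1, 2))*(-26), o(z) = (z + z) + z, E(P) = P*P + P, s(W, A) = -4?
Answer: 1580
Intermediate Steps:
E(P) = P + P² (E(P) = P² + P = P + P²)
o(z) = 3*z (o(z) = 2*z + z = 3*z)
w = 312 (w = (3*(-4))*(-26) = -12*(-26) = 312)
E(43) - w = 43*(1 + 43) - 1*312 = 43*44 - 312 = 1892 - 312 = 1580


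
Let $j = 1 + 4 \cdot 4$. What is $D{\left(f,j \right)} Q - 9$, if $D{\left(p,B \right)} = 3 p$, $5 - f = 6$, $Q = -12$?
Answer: $27$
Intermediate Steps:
$f = -1$ ($f = 5 - 6 = -1$)
$j = 17$ ($j = 1 + 16 = 17$)
$D{\left(f,j \right)} Q - 9 = 3 \left(-1\right) \left(-12\right) - 9 = \left(-3\right) \left(-12\right) - 9 = 36 - 9 = 27$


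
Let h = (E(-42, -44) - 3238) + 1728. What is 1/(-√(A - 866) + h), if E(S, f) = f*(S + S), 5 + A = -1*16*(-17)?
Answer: 2186/4779195 + I*√599/4779195 ≈ 0.0004574 + 5.121e-6*I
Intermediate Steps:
A = 267 (A = -5 - 1*16*(-17) = -5 - 16*(-17) = -5 + 272 = 267)
E(S, f) = 2*S*f (E(S, f) = f*(2*S) = 2*S*f)
h = 2186 (h = (2*(-42)*(-44) - 3238) + 1728 = (3696 - 3238) + 1728 = 458 + 1728 = 2186)
1/(-√(A - 866) + h) = 1/(-√(267 - 866) + 2186) = 1/(-√(-599) + 2186) = 1/(-I*√599 + 2186) = 1/(2186 - I*√599)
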